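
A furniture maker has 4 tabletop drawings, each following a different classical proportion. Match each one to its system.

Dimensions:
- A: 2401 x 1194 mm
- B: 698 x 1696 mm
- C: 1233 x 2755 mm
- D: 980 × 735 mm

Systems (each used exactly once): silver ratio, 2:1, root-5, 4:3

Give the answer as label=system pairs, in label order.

A=2:1, B=silver ratio, C=root-5, D=4:3

A = 2401/1194 ≈ 2.011 → 2:1 (2.000)
B = 1696/698 ≈ 2.430 → silver ratio (2.414)
C = 2755/1233 ≈ 2.234 → root-5 (2.236)
D = 980/735 ≈ 1.333 → 4:3 (1.333)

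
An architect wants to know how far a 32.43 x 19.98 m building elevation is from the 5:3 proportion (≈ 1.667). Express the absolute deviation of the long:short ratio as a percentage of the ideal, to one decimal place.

2.6%

Ratio = 32.43 / 19.98 ≈ 1.6231.
Ideal 5:3 ≈ 1.6667. |1.6231 − 1.6667| / 1.6667 ≈ 2.62% → 2.6%.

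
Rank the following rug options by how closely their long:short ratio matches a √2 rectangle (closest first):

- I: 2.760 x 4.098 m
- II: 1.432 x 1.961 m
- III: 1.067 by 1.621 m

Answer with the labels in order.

II, I, III

Ratios: I = 4.098 / 2.760 ≈ 1.485; II = 1.961 / 1.432 ≈ 1.369; III = 1.621 / 1.067 ≈ 1.519.
|Δ from 1.414|: I 0.071; II 0.045; III 0.105.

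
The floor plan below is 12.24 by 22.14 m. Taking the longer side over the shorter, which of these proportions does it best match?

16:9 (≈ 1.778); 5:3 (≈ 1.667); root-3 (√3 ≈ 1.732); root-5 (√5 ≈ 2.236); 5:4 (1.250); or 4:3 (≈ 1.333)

16:9

Ratio = 22.14 / 12.24 ≈ 1.809.
Distances: 16:9 1.778 (Δ 0.031); 5:3 1.667 (Δ 0.142); root-3 1.732 (Δ 0.077); root-5 2.236 (Δ 0.427); 5:4 1.250 (Δ 0.559); 4:3 1.333 (Δ 0.476).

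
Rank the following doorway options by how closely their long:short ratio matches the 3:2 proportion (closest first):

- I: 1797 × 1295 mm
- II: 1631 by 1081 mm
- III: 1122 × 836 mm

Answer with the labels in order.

II, I, III

Ratios: I = 1797 / 1295 ≈ 1.388; II = 1631 / 1081 ≈ 1.509; III = 1122 / 836 ≈ 1.342.
|Δ from 1.500|: I 0.112; II 0.009; III 0.158.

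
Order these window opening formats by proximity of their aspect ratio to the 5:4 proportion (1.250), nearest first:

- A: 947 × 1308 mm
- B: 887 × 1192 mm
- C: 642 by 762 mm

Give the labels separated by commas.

C, B, A

A: 1308/947 ≈ 1.381 → |1.381 − 1.250| = 0.131
B: 1192/887 ≈ 1.344 → |1.344 − 1.250| = 0.094
C: 762/642 ≈ 1.187 → |1.187 − 1.250| = 0.063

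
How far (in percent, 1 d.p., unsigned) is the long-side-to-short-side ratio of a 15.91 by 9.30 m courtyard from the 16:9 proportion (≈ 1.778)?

Ratio = 15.91 / 9.30 ≈ 1.7108.
Ideal 16:9 ≈ 1.7778. |1.7108 − 1.7778| / 1.7778 ≈ 3.77% → 3.8%.

3.8%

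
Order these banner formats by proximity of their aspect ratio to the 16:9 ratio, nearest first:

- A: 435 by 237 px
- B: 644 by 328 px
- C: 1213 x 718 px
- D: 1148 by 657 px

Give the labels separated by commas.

A: 435/237 ≈ 1.835 → |1.835 − 1.778| = 0.057
B: 644/328 ≈ 1.963 → |1.963 − 1.778| = 0.185
C: 1213/718 ≈ 1.689 → |1.689 − 1.778| = 0.089
D: 1148/657 ≈ 1.747 → |1.747 − 1.778| = 0.031

D, A, C, B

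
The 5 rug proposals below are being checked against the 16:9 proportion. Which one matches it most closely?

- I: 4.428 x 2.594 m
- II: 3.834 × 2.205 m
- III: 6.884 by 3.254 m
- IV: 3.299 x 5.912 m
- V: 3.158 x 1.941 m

IV

Ratios (long/short): I ≈ 1.707; II ≈ 1.739; III ≈ 2.116; IV ≈ 1.792; V ≈ 1.627.
16:9 ≈ 1.778; option IV is nearest (Δ 0.014).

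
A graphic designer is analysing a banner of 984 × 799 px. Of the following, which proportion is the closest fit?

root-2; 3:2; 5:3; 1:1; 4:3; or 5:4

5:4

Ratio = 984 / 799 ≈ 1.232.
Distances: root-2 1.414 (Δ 0.182); 3:2 1.500 (Δ 0.268); 5:3 1.667 (Δ 0.435); 1:1 1.000 (Δ 0.232); 4:3 1.333 (Δ 0.101); 5:4 1.250 (Δ 0.018).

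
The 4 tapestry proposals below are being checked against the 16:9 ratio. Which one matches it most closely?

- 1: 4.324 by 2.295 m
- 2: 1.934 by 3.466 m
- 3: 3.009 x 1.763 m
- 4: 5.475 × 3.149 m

Target 16:9 ≈ 1.778.
1: 1.884 (Δ0.106)  2: 1.792 (Δ0.014)  3: 1.707 (Δ0.071)  4: 1.739 (Δ0.039)

2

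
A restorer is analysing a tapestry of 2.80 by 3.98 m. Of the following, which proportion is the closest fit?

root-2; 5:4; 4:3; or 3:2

root-2

3.98/2.80 ≈ 1.421. Nearest candidates are root-2 (1.414, off by 0.007) and 3:2 (1.500, off by 0.079).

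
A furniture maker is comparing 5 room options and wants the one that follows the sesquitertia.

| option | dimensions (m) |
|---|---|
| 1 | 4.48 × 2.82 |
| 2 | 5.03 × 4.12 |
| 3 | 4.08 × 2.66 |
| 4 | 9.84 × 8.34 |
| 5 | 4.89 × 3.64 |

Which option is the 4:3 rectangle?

5

Ratios (long/short): 1 ≈ 1.589; 2 ≈ 1.221; 3 ≈ 1.534; 4 ≈ 1.180; 5 ≈ 1.343.
4:3 ≈ 1.333; option 5 is nearest (Δ 0.010).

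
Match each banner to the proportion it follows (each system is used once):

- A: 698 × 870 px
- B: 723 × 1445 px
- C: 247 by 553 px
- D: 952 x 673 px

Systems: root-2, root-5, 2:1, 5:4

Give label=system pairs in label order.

A = 870/698 ≈ 1.246 → 5:4 (1.250)
B = 1445/723 ≈ 1.999 → 2:1 (2.000)
C = 553/247 ≈ 2.239 → root-5 (2.236)
D = 952/673 ≈ 1.415 → root-2 (1.414)

A=5:4, B=2:1, C=root-5, D=root-2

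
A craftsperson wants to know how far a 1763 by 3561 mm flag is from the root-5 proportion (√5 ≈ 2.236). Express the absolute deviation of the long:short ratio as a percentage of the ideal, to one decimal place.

9.7%

Ratio = 3561 / 1763 ≈ 2.0199.
Ideal root-5 ≈ 2.2361. |2.0199 − 2.2361| / 2.2361 ≈ 9.67% → 9.7%.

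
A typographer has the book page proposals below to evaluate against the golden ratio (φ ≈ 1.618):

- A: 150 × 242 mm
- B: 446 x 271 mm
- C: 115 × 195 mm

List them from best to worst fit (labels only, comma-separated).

A: 242/150 ≈ 1.613 → |1.613 − 1.618| = 0.005
B: 446/271 ≈ 1.646 → |1.646 − 1.618| = 0.028
C: 195/115 ≈ 1.696 → |1.696 − 1.618| = 0.078

A, B, C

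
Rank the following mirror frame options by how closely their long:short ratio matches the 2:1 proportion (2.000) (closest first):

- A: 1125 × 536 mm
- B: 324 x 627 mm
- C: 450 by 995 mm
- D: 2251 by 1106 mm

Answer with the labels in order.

Ratios: A = 1125 / 536 ≈ 2.099; B = 627 / 324 ≈ 1.935; C = 995 / 450 ≈ 2.211; D = 2251 / 1106 ≈ 2.035.
|Δ from 2.000|: A 0.099; B 0.065; C 0.211; D 0.035.

D, B, A, C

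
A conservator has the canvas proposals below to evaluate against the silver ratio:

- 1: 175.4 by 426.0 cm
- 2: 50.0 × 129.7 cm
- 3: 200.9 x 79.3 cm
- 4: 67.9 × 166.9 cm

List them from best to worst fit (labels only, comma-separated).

Ratios: 1 = 426.0 / 175.4 ≈ 2.429; 2 = 129.7 / 50.0 ≈ 2.594; 3 = 200.9 / 79.3 ≈ 2.533; 4 = 166.9 / 67.9 ≈ 2.458.
|Δ from 2.414|: 1 0.015; 2 0.180; 3 0.119; 4 0.044.

1, 4, 3, 2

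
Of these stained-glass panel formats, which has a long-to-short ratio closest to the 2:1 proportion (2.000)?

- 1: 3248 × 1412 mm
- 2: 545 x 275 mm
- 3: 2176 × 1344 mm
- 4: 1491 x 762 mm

Ratios (long/short): 1 ≈ 2.300; 2 ≈ 1.982; 3 ≈ 1.619; 4 ≈ 1.957.
2:1 ≈ 2.000; option 2 is nearest (Δ 0.018).

2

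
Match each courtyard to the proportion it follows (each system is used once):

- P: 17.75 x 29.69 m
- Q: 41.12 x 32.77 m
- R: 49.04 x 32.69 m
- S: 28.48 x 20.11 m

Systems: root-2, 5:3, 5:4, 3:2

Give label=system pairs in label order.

P=5:3, Q=5:4, R=3:2, S=root-2

P = 29.69/17.75 ≈ 1.673 → 5:3 (1.667)
Q = 41.12/32.77 ≈ 1.255 → 5:4 (1.250)
R = 49.04/32.69 ≈ 1.500 → 3:2 (1.500)
S = 28.48/20.11 ≈ 1.416 → root-2 (1.414)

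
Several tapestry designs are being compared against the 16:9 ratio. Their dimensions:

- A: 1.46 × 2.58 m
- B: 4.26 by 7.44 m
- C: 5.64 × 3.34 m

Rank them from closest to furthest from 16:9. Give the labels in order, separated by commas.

Ratios: A = 2.58 / 1.46 ≈ 1.767; B = 7.44 / 4.26 ≈ 1.746; C = 5.64 / 3.34 ≈ 1.689.
|Δ from 1.778|: A 0.011; B 0.032; C 0.089.

A, B, C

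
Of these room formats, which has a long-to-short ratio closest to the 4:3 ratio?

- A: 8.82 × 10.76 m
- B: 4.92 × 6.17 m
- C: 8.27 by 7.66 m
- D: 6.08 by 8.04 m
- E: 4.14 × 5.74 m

Target 4:3 ≈ 1.333.
A: 1.220 (Δ0.113)  B: 1.254 (Δ0.079)  C: 1.080 (Δ0.253)  D: 1.322 (Δ0.011)  E: 1.386 (Δ0.053)

D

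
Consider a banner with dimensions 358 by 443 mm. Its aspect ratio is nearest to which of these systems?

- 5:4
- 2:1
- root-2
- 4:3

443/358 ≈ 1.237. Nearest candidates are 5:4 (1.250, off by 0.013) and 4:3 (1.333, off by 0.096).

5:4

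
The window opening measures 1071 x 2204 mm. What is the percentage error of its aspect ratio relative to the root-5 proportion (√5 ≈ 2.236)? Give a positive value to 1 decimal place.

8.0%

Ratio = 2204 / 1071 ≈ 2.0579.
Ideal root-5 ≈ 2.2361. |2.0579 − 2.2361| / 2.2361 ≈ 7.97% → 8.0%.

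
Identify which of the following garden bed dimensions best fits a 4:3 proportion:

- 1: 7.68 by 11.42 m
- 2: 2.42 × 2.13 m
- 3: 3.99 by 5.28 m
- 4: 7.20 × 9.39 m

3

Target 4:3 ≈ 1.333.
1: 1.487 (Δ0.154)  2: 1.136 (Δ0.197)  3: 1.323 (Δ0.010)  4: 1.304 (Δ0.029)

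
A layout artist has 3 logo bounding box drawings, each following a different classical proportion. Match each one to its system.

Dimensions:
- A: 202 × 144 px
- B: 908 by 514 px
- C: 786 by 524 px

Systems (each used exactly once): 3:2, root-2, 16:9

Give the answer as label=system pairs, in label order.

A=root-2, B=16:9, C=3:2

A = 202/144 ≈ 1.403 → root-2 (1.414)
B = 908/514 ≈ 1.767 → 16:9 (1.778)
C = 786/524 ≈ 1.500 → 3:2 (1.500)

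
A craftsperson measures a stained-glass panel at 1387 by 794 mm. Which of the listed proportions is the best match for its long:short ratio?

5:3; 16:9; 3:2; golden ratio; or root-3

root-3

1387/794 ≈ 1.747. Nearest candidates are root-3 (1.732, off by 0.015) and 16:9 (1.778, off by 0.031).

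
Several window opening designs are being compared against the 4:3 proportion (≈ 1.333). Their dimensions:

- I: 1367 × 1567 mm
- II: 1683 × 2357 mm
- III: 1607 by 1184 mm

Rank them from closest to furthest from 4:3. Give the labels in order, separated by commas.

Ratios: I = 1567 / 1367 ≈ 1.146; II = 2357 / 1683 ≈ 1.400; III = 1607 / 1184 ≈ 1.357.
|Δ from 1.333|: I 0.187; II 0.067; III 0.024.

III, II, I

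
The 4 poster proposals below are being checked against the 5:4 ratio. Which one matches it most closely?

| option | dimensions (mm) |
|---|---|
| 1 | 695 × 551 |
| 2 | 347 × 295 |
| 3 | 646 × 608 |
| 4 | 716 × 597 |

1

Ratios (long/short): 1 ≈ 1.261; 2 ≈ 1.176; 3 ≈ 1.062; 4 ≈ 1.199.
5:4 ≈ 1.250; option 1 is nearest (Δ 0.011).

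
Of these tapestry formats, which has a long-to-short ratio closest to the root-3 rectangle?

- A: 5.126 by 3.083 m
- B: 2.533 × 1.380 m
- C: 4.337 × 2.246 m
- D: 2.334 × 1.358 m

D

Target root-3 ≈ 1.732.
A: 1.663 (Δ0.069)  B: 1.836 (Δ0.104)  C: 1.931 (Δ0.199)  D: 1.719 (Δ0.013)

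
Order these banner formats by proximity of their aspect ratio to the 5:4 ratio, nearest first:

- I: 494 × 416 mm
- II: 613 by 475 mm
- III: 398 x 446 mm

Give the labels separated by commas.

Ratios: I = 494 / 416 ≈ 1.188; II = 613 / 475 ≈ 1.291; III = 446 / 398 ≈ 1.121.
|Δ from 1.250|: I 0.062; II 0.041; III 0.129.

II, I, III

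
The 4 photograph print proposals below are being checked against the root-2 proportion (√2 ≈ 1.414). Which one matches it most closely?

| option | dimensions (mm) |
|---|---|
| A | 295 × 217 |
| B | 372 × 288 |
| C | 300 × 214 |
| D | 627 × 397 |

C

Ratios (long/short): A ≈ 1.359; B ≈ 1.292; C ≈ 1.402; D ≈ 1.579.
root-2 ≈ 1.414; option C is nearest (Δ 0.012).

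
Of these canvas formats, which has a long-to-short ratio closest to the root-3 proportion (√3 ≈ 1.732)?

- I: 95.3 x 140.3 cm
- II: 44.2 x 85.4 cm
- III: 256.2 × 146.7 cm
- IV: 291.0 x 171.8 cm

III

Ratios (long/short): I ≈ 1.472; II ≈ 1.932; III ≈ 1.746; IV ≈ 1.694.
root-3 ≈ 1.732; option III is nearest (Δ 0.014).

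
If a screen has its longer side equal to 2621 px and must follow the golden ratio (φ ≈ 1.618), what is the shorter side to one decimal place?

1619.9 px

golden ratio ≈ 1.61803.
Shorter side = 2621 ÷ 1.61803 ≈ 1619.871 → 1619.9 px.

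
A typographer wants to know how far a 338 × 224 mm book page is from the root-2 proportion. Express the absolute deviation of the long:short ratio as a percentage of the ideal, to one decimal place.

Ratio = 338 / 224 ≈ 1.5089.
Ideal root-2 ≈ 1.4142. |1.5089 − 1.4142| / 1.4142 ≈ 6.70% → 6.7%.

6.7%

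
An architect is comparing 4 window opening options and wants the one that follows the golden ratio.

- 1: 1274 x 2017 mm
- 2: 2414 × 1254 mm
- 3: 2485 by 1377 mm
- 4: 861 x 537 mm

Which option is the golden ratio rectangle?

4

Ratios (long/short): 1 ≈ 1.583; 2 ≈ 1.925; 3 ≈ 1.805; 4 ≈ 1.603.
golden ratio ≈ 1.618; option 4 is nearest (Δ 0.015).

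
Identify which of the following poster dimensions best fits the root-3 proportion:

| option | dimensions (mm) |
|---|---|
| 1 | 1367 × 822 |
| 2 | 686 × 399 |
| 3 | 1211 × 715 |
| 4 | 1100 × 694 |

2

Target root-3 ≈ 1.732.
1: 1.663 (Δ0.069)  2: 1.719 (Δ0.013)  3: 1.694 (Δ0.038)  4: 1.585 (Δ0.147)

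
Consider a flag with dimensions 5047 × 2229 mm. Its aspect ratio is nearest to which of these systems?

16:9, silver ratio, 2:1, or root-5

root-5

5047/2229 ≈ 2.264. Nearest candidates are root-5 (2.236, off by 0.028) and silver ratio (2.414, off by 0.150).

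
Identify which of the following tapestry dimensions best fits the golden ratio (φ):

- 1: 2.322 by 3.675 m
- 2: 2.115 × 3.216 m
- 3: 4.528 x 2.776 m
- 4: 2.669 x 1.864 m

3

Target golden ratio ≈ 1.618.
1: 1.583 (Δ0.035)  2: 1.521 (Δ0.097)  3: 1.631 (Δ0.013)  4: 1.432 (Δ0.186)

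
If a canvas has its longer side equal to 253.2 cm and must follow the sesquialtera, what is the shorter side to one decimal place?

168.8 cm

3:2 = 1.50000.
Shorter side = 253.2 ÷ 1.50000 ≈ 168.800 → 168.8 cm.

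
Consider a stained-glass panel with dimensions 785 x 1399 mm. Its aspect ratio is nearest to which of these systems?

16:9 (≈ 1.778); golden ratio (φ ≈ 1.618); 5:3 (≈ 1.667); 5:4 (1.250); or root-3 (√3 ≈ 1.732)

16:9

1399/785 ≈ 1.782. Nearest candidates are 16:9 (1.778, off by 0.004) and root-3 (1.732, off by 0.050).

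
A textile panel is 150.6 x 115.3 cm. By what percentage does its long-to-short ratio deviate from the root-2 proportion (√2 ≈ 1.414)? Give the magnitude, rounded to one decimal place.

Ratio = 150.6 / 115.3 ≈ 1.3062.
Ideal root-2 ≈ 1.4142. |1.3062 − 1.4142| / 1.4142 ≈ 7.64% → 7.6%.

7.6%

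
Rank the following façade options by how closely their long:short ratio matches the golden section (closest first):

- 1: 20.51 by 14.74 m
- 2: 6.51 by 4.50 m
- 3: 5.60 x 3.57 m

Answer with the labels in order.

Ratios: 1 = 20.51 / 14.74 ≈ 1.391; 2 = 6.51 / 4.50 ≈ 1.447; 3 = 5.60 / 3.57 ≈ 1.569.
|Δ from 1.618|: 1 0.227; 2 0.171; 3 0.049.

3, 2, 1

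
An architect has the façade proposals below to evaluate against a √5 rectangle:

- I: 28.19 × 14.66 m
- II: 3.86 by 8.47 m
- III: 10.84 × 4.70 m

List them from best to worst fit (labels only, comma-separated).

II, III, I

I: 28.19/14.66 ≈ 1.923 → |1.923 − 2.236| = 0.313
II: 8.47/3.86 ≈ 2.194 → |2.194 − 2.236| = 0.042
III: 10.84/4.70 ≈ 2.306 → |2.306 − 2.236| = 0.070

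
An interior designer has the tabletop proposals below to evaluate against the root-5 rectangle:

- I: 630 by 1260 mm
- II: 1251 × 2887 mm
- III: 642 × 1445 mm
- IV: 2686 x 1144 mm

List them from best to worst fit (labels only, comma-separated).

III, II, IV, I

Ratios: I = 1260 / 630 ≈ 2.000; II = 2887 / 1251 ≈ 2.308; III = 1445 / 642 ≈ 2.251; IV = 2686 / 1144 ≈ 2.348.
|Δ from 2.236|: I 0.236; II 0.072; III 0.015; IV 0.112.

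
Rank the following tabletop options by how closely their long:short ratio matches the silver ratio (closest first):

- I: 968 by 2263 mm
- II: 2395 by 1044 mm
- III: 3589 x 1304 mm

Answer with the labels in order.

Ratios: I = 2263 / 968 ≈ 2.338; II = 2395 / 1044 ≈ 2.294; III = 3589 / 1304 ≈ 2.752.
|Δ from 2.414|: I 0.076; II 0.120; III 0.338.

I, II, III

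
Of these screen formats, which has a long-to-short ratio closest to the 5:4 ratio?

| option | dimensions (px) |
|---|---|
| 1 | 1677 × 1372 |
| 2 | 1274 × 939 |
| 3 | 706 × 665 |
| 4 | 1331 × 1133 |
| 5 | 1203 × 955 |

5

Ratios (long/short): 1 ≈ 1.222; 2 ≈ 1.357; 3 ≈ 1.062; 4 ≈ 1.175; 5 ≈ 1.260.
5:4 ≈ 1.250; option 5 is nearest (Δ 0.010).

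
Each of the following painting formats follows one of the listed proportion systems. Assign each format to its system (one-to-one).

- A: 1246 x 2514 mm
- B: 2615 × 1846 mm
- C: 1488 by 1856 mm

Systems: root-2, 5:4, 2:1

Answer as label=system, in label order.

Ratios: A ≈ 2.018; B ≈ 1.417; C ≈ 1.247.
Targets: root-2 ≈ 1.414; 5:4 ≈ 1.250; 2:1 ≈ 2.000.

A=2:1, B=root-2, C=5:4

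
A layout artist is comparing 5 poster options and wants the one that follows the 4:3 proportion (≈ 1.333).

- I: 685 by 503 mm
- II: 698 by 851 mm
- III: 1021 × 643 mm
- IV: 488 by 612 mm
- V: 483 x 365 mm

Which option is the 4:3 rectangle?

Target 4:3 ≈ 1.333.
I: 1.362 (Δ0.029)  II: 1.219 (Δ0.114)  III: 1.588 (Δ0.255)  IV: 1.254 (Δ0.079)  V: 1.323 (Δ0.010)

V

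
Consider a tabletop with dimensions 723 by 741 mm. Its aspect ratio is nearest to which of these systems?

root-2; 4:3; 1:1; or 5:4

1:1

Ratio = 741 / 723 ≈ 1.025.
Distances: root-2 1.414 (Δ 0.389); 4:3 1.333 (Δ 0.308); 1:1 1.000 (Δ 0.025); 5:4 1.250 (Δ 0.225).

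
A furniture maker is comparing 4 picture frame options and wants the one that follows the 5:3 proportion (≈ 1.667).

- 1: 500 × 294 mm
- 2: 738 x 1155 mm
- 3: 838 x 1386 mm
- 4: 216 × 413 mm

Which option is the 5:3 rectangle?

3

Ratios (long/short): 1 ≈ 1.701; 2 ≈ 1.565; 3 ≈ 1.654; 4 ≈ 1.912.
5:3 ≈ 1.667; option 3 is nearest (Δ 0.013).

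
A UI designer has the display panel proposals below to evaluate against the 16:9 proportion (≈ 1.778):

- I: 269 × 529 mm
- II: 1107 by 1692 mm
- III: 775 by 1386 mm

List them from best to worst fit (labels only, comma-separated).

Ratios: I = 529 / 269 ≈ 1.967; II = 1692 / 1107 ≈ 1.528; III = 1386 / 775 ≈ 1.788.
|Δ from 1.778|: I 0.189; II 0.250; III 0.010.

III, I, II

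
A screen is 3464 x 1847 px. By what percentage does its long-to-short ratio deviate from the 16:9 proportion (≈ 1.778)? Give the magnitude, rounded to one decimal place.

5.5%

Ratio = 3464 / 1847 ≈ 1.8755.
Ideal 16:9 ≈ 1.7778. |1.8755 − 1.7778| / 1.7778 ≈ 5.50% → 5.5%.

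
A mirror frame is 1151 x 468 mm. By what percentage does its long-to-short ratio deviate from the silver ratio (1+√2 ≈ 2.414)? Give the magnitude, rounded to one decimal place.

1.9%

Ratio = 1151 / 468 ≈ 2.4594.
Ideal silver ratio ≈ 2.4142. |2.4594 − 2.4142| / 2.4142 ≈ 1.87% → 1.9%.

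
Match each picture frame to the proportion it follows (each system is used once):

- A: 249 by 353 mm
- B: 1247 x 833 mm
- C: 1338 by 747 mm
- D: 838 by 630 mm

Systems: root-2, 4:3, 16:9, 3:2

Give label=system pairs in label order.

A = 353/249 ≈ 1.418 → root-2 (1.414)
B = 1247/833 ≈ 1.497 → 3:2 (1.500)
C = 1338/747 ≈ 1.791 → 16:9 (1.778)
D = 838/630 ≈ 1.330 → 4:3 (1.333)

A=root-2, B=3:2, C=16:9, D=4:3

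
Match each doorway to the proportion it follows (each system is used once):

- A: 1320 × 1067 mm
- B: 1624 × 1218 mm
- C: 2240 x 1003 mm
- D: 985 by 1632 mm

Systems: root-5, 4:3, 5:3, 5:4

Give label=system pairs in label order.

A=5:4, B=4:3, C=root-5, D=5:3

A = 1320/1067 ≈ 1.237 → 5:4 (1.250)
B = 1624/1218 ≈ 1.333 → 4:3 (1.333)
C = 2240/1003 ≈ 2.233 → root-5 (2.236)
D = 1632/985 ≈ 1.657 → 5:3 (1.667)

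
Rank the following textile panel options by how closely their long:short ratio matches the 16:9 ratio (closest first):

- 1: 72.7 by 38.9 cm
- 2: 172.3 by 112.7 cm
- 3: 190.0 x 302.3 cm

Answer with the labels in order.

1, 3, 2

Ratios: 1 = 72.7 / 38.9 ≈ 1.869; 2 = 172.3 / 112.7 ≈ 1.529; 3 = 302.3 / 190.0 ≈ 1.591.
|Δ from 1.778|: 1 0.091; 2 0.249; 3 0.187.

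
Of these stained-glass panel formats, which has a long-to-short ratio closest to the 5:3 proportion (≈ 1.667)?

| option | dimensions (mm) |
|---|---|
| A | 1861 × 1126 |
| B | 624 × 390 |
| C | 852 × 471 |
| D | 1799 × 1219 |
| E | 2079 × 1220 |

Target 5:3 ≈ 1.667.
A: 1.653 (Δ0.014)  B: 1.600 (Δ0.067)  C: 1.809 (Δ0.142)  D: 1.476 (Δ0.191)  E: 1.704 (Δ0.037)

A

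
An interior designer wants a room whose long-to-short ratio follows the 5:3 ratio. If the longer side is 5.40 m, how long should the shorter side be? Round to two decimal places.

5:3 ≈ 1.66667.
Shorter side = 5.40 ÷ 1.66667 ≈ 3.2400 → 3.24 m.

3.24 m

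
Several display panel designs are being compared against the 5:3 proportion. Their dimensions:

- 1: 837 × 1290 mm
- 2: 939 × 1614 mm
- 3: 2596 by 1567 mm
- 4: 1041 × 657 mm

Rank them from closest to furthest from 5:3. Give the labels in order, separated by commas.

3, 2, 4, 1

1: 1290/837 ≈ 1.541 → |1.541 − 1.667| = 0.126
2: 1614/939 ≈ 1.719 → |1.719 − 1.667| = 0.052
3: 2596/1567 ≈ 1.657 → |1.657 − 1.667| = 0.010
4: 1041/657 ≈ 1.584 → |1.584 − 1.667| = 0.083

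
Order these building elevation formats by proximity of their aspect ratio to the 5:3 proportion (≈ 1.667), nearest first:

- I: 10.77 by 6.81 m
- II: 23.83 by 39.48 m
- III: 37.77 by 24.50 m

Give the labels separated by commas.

I: 10.77/6.81 ≈ 1.581 → |1.581 − 1.667| = 0.086
II: 39.48/23.83 ≈ 1.657 → |1.657 − 1.667| = 0.010
III: 37.77/24.50 ≈ 1.542 → |1.542 − 1.667| = 0.125

II, I, III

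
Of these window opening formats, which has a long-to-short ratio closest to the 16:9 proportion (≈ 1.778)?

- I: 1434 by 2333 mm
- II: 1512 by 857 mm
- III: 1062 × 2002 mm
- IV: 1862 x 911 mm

Ratios (long/short): I ≈ 1.627; II ≈ 1.764; III ≈ 1.885; IV ≈ 2.044.
16:9 ≈ 1.778; option II is nearest (Δ 0.014).

II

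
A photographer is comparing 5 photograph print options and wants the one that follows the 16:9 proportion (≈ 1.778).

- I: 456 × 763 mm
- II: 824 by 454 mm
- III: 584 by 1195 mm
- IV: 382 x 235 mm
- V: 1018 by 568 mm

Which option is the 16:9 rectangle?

Ratios (long/short): I ≈ 1.673; II ≈ 1.815; III ≈ 2.046; IV ≈ 1.626; V ≈ 1.792.
16:9 ≈ 1.778; option V is nearest (Δ 0.014).

V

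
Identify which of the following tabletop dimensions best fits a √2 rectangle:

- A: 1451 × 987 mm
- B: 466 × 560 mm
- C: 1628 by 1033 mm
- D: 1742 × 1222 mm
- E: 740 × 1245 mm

D

Target root-2 ≈ 1.414.
A: 1.470 (Δ0.056)  B: 1.202 (Δ0.212)  C: 1.576 (Δ0.162)  D: 1.426 (Δ0.012)  E: 1.682 (Δ0.268)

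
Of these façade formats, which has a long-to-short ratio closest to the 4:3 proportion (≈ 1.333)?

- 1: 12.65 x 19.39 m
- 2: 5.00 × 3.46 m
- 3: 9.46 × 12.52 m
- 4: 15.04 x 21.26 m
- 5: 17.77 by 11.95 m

Target 4:3 ≈ 1.333.
1: 1.533 (Δ0.200)  2: 1.445 (Δ0.112)  3: 1.323 (Δ0.010)  4: 1.414 (Δ0.081)  5: 1.487 (Δ0.154)

3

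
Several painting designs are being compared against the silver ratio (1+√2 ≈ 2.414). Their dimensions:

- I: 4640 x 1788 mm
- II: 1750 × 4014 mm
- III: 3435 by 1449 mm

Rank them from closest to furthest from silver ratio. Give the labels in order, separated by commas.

III, II, I

I: 4640/1788 ≈ 2.595 → |2.595 − 2.414| = 0.181
II: 4014/1750 ≈ 2.294 → |2.294 − 2.414| = 0.120
III: 3435/1449 ≈ 2.371 → |2.371 − 2.414| = 0.043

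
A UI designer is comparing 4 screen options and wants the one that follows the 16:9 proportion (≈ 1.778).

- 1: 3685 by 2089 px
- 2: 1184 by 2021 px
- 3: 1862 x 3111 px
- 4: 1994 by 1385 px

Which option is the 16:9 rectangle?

Target 16:9 ≈ 1.778.
1: 1.764 (Δ0.014)  2: 1.707 (Δ0.071)  3: 1.671 (Δ0.107)  4: 1.440 (Δ0.338)

1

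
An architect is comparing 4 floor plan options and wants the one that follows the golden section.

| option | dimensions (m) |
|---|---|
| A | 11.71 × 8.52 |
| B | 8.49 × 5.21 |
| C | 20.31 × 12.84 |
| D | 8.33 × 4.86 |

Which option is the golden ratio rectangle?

B

Target golden ratio ≈ 1.618.
A: 1.374 (Δ0.244)  B: 1.630 (Δ0.012)  C: 1.582 (Δ0.036)  D: 1.714 (Δ0.096)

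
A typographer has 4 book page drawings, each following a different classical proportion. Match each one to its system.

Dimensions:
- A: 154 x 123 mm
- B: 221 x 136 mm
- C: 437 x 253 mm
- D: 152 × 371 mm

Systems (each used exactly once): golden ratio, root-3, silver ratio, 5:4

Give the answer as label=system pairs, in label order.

A=5:4, B=golden ratio, C=root-3, D=silver ratio

A = 154/123 ≈ 1.252 → 5:4 (1.250)
B = 221/136 ≈ 1.625 → golden ratio (1.618)
C = 437/253 ≈ 1.727 → root-3 (1.732)
D = 371/152 ≈ 2.441 → silver ratio (2.414)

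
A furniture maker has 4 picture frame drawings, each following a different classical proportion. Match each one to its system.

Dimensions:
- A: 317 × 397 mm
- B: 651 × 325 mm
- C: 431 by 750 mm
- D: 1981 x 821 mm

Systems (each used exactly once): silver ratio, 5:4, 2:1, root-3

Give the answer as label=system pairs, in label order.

Ratios: A ≈ 1.252; B ≈ 2.003; C ≈ 1.740; D ≈ 2.413.
Targets: silver ratio ≈ 2.414; 5:4 ≈ 1.250; 2:1 ≈ 2.000; root-3 ≈ 1.732.

A=5:4, B=2:1, C=root-3, D=silver ratio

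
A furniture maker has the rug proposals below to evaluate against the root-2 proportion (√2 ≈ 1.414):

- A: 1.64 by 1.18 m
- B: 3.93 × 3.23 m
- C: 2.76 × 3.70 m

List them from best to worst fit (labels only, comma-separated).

A, C, B

Ratios: A = 1.64 / 1.18 ≈ 1.390; B = 3.93 / 3.23 ≈ 1.217; C = 3.70 / 2.76 ≈ 1.341.
|Δ from 1.414|: A 0.024; B 0.197; C 0.073.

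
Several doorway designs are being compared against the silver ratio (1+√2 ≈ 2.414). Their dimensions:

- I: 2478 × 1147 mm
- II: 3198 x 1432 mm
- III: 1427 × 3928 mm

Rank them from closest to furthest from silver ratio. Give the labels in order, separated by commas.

Ratios: I = 2478 / 1147 ≈ 2.160; II = 3198 / 1432 ≈ 2.233; III = 3928 / 1427 ≈ 2.753.
|Δ from 2.414|: I 0.254; II 0.181; III 0.339.

II, I, III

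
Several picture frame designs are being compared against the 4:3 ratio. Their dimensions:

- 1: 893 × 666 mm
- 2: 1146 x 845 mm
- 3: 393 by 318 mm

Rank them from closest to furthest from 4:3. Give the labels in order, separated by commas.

1, 2, 3

Ratios: 1 = 893 / 666 ≈ 1.341; 2 = 1146 / 845 ≈ 1.356; 3 = 393 / 318 ≈ 1.236.
|Δ from 1.333|: 1 0.008; 2 0.023; 3 0.097.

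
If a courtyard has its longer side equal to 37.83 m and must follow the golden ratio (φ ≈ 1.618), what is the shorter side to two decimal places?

golden ratio ≈ 1.61803.
Shorter side = 37.83 ÷ 1.61803 ≈ 23.3803 → 23.38 m.

23.38 m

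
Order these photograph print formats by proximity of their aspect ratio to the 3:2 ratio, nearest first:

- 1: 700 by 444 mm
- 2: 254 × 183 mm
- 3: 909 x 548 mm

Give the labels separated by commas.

1, 2, 3

1: 700/444 ≈ 1.577 → |1.577 − 1.500| = 0.077
2: 254/183 ≈ 1.388 → |1.388 − 1.500| = 0.112
3: 909/548 ≈ 1.659 → |1.659 − 1.500| = 0.159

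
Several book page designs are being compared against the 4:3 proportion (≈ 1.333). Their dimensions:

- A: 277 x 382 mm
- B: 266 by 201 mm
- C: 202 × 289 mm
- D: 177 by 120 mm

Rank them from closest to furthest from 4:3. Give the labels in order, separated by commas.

A: 382/277 ≈ 1.379 → |1.379 − 1.333| = 0.046
B: 266/201 ≈ 1.323 → |1.323 − 1.333| = 0.010
C: 289/202 ≈ 1.431 → |1.431 − 1.333| = 0.098
D: 177/120 ≈ 1.475 → |1.475 − 1.333| = 0.142

B, A, C, D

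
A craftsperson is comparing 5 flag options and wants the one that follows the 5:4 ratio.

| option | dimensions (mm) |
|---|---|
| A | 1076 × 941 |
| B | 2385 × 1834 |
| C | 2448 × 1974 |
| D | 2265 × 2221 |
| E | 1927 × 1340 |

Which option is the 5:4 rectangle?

Target 5:4 ≈ 1.250.
A: 1.143 (Δ0.107)  B: 1.300 (Δ0.050)  C: 1.240 (Δ0.010)  D: 1.020 (Δ0.230)  E: 1.438 (Δ0.188)

C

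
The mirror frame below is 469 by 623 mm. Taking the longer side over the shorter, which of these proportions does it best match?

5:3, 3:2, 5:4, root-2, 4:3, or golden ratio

4:3

623/469 ≈ 1.328. Nearest candidates are 4:3 (1.333, off by 0.005) and 5:4 (1.250, off by 0.078).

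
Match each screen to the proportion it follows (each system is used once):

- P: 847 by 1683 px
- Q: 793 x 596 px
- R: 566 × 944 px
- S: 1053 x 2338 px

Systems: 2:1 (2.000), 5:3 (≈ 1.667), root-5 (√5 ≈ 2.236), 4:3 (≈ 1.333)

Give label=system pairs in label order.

Ratios: P ≈ 1.987; Q ≈ 1.331; R ≈ 1.668; S ≈ 2.220.
Targets: 2:1 ≈ 2.000; 5:3 ≈ 1.667; root-5 ≈ 2.236; 4:3 ≈ 1.333.

P=2:1, Q=4:3, R=5:3, S=root-5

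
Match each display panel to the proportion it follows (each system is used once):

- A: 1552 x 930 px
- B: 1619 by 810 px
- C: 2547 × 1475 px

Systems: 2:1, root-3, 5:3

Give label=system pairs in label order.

A=5:3, B=2:1, C=root-3

A = 1552/930 ≈ 1.669 → 5:3 (1.667)
B = 1619/810 ≈ 1.999 → 2:1 (2.000)
C = 2547/1475 ≈ 1.727 → root-3 (1.732)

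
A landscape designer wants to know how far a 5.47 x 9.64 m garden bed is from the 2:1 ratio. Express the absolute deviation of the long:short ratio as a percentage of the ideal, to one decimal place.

11.9%

Ratio = 9.64 / 5.47 ≈ 1.7623.
Ideal 2:1 = 2.0000. |1.7623 − 2.0000| / 2.0000 ≈ 11.89% → 11.9%.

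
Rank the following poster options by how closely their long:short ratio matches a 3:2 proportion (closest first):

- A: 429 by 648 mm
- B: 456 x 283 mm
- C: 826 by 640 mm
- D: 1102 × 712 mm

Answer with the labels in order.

A: 648/429 ≈ 1.510 → |1.510 − 1.500| = 0.010
B: 456/283 ≈ 1.611 → |1.611 − 1.500| = 0.111
C: 826/640 ≈ 1.291 → |1.291 − 1.500| = 0.209
D: 1102/712 ≈ 1.548 → |1.548 − 1.500| = 0.048

A, D, B, C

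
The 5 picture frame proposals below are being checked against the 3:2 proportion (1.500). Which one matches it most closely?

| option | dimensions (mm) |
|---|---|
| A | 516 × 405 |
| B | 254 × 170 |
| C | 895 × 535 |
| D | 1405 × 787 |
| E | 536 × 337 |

Target 3:2 ≈ 1.500.
A: 1.274 (Δ0.226)  B: 1.494 (Δ0.006)  C: 1.673 (Δ0.173)  D: 1.785 (Δ0.285)  E: 1.591 (Δ0.091)

B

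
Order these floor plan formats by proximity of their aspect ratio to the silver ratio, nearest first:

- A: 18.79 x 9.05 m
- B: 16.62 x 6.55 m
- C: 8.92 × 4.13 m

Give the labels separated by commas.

B, C, A

Ratios: A = 18.79 / 9.05 ≈ 2.076; B = 16.62 / 6.55 ≈ 2.537; C = 8.92 / 4.13 ≈ 2.160.
|Δ from 2.414|: A 0.338; B 0.123; C 0.254.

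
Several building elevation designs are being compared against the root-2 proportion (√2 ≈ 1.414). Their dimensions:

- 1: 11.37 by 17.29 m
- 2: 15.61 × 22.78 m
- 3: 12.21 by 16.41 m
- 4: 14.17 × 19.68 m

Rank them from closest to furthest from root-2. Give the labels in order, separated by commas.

1: 17.29/11.37 ≈ 1.521 → |1.521 − 1.414| = 0.107
2: 22.78/15.61 ≈ 1.459 → |1.459 − 1.414| = 0.045
3: 16.41/12.21 ≈ 1.344 → |1.344 − 1.414| = 0.070
4: 19.68/14.17 ≈ 1.389 → |1.389 − 1.414| = 0.025

4, 2, 3, 1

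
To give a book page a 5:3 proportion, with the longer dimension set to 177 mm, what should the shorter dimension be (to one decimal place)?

5:3 ≈ 1.66667.
Shorter side = 177 ÷ 1.66667 ≈ 106.200 → 106.2 mm.

106.2 mm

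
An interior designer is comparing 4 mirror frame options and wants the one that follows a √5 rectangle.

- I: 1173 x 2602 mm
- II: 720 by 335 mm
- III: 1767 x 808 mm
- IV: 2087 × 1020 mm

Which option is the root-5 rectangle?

I

Target root-5 ≈ 2.236.
I: 2.218 (Δ0.018)  II: 2.149 (Δ0.087)  III: 2.187 (Δ0.049)  IV: 2.046 (Δ0.190)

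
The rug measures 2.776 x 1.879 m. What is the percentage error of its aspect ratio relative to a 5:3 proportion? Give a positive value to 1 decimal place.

11.4%

Ratio = 2.776 / 1.879 ≈ 1.4774.
Ideal 5:3 ≈ 1.6667. |1.4774 − 1.6667| / 1.6667 ≈ 11.36% → 11.4%.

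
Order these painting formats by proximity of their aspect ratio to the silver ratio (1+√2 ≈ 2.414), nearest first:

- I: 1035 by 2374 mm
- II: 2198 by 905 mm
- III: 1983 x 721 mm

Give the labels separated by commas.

II, I, III

I: 2374/1035 ≈ 2.294 → |2.294 − 2.414| = 0.120
II: 2198/905 ≈ 2.429 → |2.429 − 2.414| = 0.015
III: 1983/721 ≈ 2.750 → |2.750 − 2.414| = 0.336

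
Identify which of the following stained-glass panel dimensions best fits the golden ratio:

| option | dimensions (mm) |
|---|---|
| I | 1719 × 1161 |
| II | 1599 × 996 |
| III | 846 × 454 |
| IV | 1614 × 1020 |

Ratios (long/short): I ≈ 1.481; II ≈ 1.605; III ≈ 1.863; IV ≈ 1.582.
golden ratio ≈ 1.618; option II is nearest (Δ 0.013).

II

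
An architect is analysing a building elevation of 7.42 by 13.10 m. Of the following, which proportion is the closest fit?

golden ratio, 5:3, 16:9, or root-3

16:9

Ratio = 13.10 / 7.42 ≈ 1.765.
Distances: golden ratio 1.618 (Δ 0.147); 5:3 1.667 (Δ 0.098); 16:9 1.778 (Δ 0.013); root-3 1.732 (Δ 0.033).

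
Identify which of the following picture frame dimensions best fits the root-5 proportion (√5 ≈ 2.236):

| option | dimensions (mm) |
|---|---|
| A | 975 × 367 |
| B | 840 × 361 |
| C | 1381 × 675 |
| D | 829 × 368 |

D

Target root-5 ≈ 2.236.
A: 2.657 (Δ0.421)  B: 2.327 (Δ0.091)  C: 2.046 (Δ0.190)  D: 2.253 (Δ0.017)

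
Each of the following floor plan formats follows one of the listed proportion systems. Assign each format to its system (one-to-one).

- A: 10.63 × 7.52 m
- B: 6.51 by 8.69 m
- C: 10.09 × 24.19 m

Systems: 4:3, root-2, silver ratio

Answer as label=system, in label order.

A=root-2, B=4:3, C=silver ratio

A = 10.63/7.52 ≈ 1.414 → root-2 (1.414)
B = 8.69/6.51 ≈ 1.335 → 4:3 (1.333)
C = 24.19/10.09 ≈ 2.397 → silver ratio (2.414)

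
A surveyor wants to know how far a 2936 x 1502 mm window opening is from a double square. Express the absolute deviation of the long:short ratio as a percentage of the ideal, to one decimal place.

Ratio = 2936 / 1502 ≈ 1.9547.
Ideal 2:1 = 2.0000. |1.9547 − 2.0000| / 2.0000 ≈ 2.26% → 2.3%.

2.3%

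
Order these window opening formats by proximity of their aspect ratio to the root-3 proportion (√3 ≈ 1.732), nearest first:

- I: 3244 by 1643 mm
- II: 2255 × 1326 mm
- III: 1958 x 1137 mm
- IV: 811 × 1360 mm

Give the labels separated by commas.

Ratios: I = 3244 / 1643 ≈ 1.974; II = 2255 / 1326 ≈ 1.701; III = 1958 / 1137 ≈ 1.722; IV = 1360 / 811 ≈ 1.677.
|Δ from 1.732|: I 0.242; II 0.031; III 0.010; IV 0.055.

III, II, IV, I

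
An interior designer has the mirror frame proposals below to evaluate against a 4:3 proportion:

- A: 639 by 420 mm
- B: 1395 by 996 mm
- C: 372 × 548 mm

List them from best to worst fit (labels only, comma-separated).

A: 639/420 ≈ 1.521 → |1.521 − 1.333| = 0.188
B: 1395/996 ≈ 1.401 → |1.401 − 1.333| = 0.068
C: 548/372 ≈ 1.473 → |1.473 − 1.333| = 0.140

B, C, A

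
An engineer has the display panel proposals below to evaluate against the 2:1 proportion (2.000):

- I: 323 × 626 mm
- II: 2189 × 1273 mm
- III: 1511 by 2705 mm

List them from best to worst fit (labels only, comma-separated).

Ratios: I = 626 / 323 ≈ 1.938; II = 2189 / 1273 ≈ 1.720; III = 2705 / 1511 ≈ 1.790.
|Δ from 2.000|: I 0.062; II 0.280; III 0.210.

I, III, II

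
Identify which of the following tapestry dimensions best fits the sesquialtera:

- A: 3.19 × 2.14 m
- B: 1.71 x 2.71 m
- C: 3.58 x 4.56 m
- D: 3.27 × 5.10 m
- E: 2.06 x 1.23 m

A

Target 3:2 ≈ 1.500.
A: 1.491 (Δ0.009)  B: 1.585 (Δ0.085)  C: 1.274 (Δ0.226)  D: 1.560 (Δ0.060)  E: 1.675 (Δ0.175)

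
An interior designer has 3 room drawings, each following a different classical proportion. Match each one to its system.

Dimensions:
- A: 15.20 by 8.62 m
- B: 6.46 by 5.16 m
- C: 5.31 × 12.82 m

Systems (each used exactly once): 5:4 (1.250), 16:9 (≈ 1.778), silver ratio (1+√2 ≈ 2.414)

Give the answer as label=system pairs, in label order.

Ratios: A ≈ 1.763; B ≈ 1.252; C ≈ 2.414.
Targets: 5:4 ≈ 1.250; 16:9 ≈ 1.778; silver ratio ≈ 2.414.

A=16:9, B=5:4, C=silver ratio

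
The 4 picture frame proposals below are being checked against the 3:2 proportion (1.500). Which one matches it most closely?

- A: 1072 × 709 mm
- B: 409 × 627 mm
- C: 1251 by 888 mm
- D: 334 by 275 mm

Target 3:2 ≈ 1.500.
A: 1.512 (Δ0.012)  B: 1.533 (Δ0.033)  C: 1.409 (Δ0.091)  D: 1.215 (Δ0.285)

A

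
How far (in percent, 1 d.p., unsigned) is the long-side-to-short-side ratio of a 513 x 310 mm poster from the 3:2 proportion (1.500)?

Ratio = 513 / 310 ≈ 1.6548.
Ideal 3:2 = 1.5000. |1.6548 − 1.5000| / 1.5000 ≈ 10.32% → 10.3%.

10.3%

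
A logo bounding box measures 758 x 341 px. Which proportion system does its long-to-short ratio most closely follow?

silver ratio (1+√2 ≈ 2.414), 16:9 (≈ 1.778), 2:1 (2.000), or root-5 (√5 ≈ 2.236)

root-5

758/341 ≈ 2.223. Nearest candidates are root-5 (2.236, off by 0.013) and silver ratio (2.414, off by 0.191).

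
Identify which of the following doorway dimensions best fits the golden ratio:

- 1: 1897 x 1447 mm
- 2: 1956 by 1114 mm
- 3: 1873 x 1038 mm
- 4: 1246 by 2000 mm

4

Target golden ratio ≈ 1.618.
1: 1.311 (Δ0.307)  2: 1.756 (Δ0.138)  3: 1.804 (Δ0.186)  4: 1.605 (Δ0.013)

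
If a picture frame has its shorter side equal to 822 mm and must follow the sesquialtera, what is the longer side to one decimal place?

1233.0 mm

3:2 = 1.50000.
Longer side = 822 × 1.50000 ≈ 1233.000 → 1233.0 mm.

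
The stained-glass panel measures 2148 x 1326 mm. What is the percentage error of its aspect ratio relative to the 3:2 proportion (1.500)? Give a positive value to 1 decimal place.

8.0%

Ratio = 2148 / 1326 ≈ 1.6199.
Ideal 3:2 = 1.5000. |1.6199 − 1.5000| / 1.5000 ≈ 7.99% → 8.0%.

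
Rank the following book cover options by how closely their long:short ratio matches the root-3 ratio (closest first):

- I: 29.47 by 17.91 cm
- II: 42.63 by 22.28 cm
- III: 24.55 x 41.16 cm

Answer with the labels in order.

I: 29.47/17.91 ≈ 1.645 → |1.645 − 1.732| = 0.087
II: 42.63/22.28 ≈ 1.913 → |1.913 − 1.732| = 0.181
III: 41.16/24.55 ≈ 1.677 → |1.677 − 1.732| = 0.055

III, I, II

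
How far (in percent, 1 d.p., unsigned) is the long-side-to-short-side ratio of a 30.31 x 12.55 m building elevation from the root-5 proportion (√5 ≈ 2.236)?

8.0%

Ratio = 30.31 / 12.55 ≈ 2.4151.
Ideal root-5 ≈ 2.2361. |2.4151 − 2.2361| / 2.2361 ≈ 8.01% → 8.0%.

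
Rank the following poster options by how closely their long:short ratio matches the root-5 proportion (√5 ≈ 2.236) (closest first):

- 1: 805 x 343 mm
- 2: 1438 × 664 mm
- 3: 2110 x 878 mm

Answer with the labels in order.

1: 805/343 ≈ 2.347 → |2.347 − 2.236| = 0.111
2: 1438/664 ≈ 2.166 → |2.166 − 2.236| = 0.070
3: 2110/878 ≈ 2.403 → |2.403 − 2.236| = 0.167

2, 1, 3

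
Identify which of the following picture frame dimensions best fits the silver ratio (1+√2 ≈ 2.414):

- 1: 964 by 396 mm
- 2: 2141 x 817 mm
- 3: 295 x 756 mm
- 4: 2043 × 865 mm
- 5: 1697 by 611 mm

1

Ratios (long/short): 1 ≈ 2.434; 2 ≈ 2.621; 3 ≈ 2.563; 4 ≈ 2.362; 5 ≈ 2.777.
silver ratio ≈ 2.414; option 1 is nearest (Δ 0.020).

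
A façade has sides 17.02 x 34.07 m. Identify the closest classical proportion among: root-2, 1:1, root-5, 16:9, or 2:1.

Ratio = 34.07 / 17.02 ≈ 2.002.
Distances: root-2 1.414 (Δ 0.588); 1:1 1.000 (Δ 1.002); root-5 2.236 (Δ 0.234); 16:9 1.778 (Δ 0.224); 2:1 2.000 (Δ 0.002).

2:1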